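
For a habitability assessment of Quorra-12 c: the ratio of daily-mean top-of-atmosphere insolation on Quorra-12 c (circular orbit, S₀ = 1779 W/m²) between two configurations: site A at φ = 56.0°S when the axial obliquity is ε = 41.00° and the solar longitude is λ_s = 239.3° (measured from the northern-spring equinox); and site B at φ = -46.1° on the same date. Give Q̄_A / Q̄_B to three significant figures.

Q̄_A / Q̄_B ≈ 1.08

— Configuration A (φ=-56.0°):
Solar declination: sin δ = sin ε · sin λ_s = sin 41.00° × sin 239.3° = -0.56411, so δ = -34.341°.
cos H₀ = −tan(-56.0°) tan(-34.341°) = -1.0129 ≤ −1 ⇒ polar day, H₀ = π.
Bracket: H₀ sin φ sin δ + cos φ cos δ sin H₀ = 3.1416×-0.82904×-0.56411 + 0.55919×0.82570×0.00000 = 1.469231 + 0.000000 = 1.469231.
Q̄ = (S₀/π) × [bracket] = (1779/π) × 1.469231 = 831.99 W/m².
— Configuration B (φ=-46.1°):
cos H₀ = −tan(-46.1°) tan(-34.341°) = -0.7099, H₀ = 2.3602 rad.
Bracket: H₀ sin φ sin δ + cos φ cos δ sin H₀ = 2.3602×-0.72055×-0.56411 + 0.69340×0.82570×0.70426 = 0.959349 + 0.403217 = 1.362566.
Q̄ = (S₀/π) × [bracket] = (1779/π) × 1.362566 = 771.58 W/m².
Ratio Q̄_A / Q̄_B = 831.99 / 771.58 = 1.078.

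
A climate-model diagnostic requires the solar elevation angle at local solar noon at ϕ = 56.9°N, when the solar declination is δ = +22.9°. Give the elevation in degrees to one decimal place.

At local noon the hour angle is zero, so the zenith angle equals |ϕ − δ| = |+56.9° − (+22.900°)| = 34.000°.
Elevation = 90° − 34.000° = 56.0°.

56.0°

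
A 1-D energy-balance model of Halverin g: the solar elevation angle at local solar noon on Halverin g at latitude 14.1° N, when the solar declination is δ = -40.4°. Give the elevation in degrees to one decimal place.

At local noon the hour angle is zero, so the zenith angle equals |φ − δ| = |+14.1° − (-40.400°)| = 54.500°.
Elevation = 90° − 54.500° = 35.5°.

35.5°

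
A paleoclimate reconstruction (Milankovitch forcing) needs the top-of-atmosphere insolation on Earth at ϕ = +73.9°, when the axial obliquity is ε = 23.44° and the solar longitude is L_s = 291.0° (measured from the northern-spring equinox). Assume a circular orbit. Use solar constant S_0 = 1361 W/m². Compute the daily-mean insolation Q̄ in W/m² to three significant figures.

Q̄ ≈ 0.00 W/m²

Solar declination: sin δ = sin ε · sin L_s = sin 23.44° × sin 291.0° = -0.37137, so δ = -21.800°.
cos h₀ = −tan(+73.9°) tan(-21.800°) = 1.3857 ≥ 1 ⇒ polar night, h₀ = 0 and Q̄ = 0.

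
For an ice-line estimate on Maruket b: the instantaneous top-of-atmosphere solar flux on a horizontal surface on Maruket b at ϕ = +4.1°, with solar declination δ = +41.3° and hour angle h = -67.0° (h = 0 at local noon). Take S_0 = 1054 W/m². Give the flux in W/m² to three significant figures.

358 W/m²

cos θ_z = sin ϕ sin δ + cos ϕ cos δ cos h = 0.047188 + 0.292791 = 0.339979.
Flux = S_0 · cos θ_z = 1054 × 0.339979 = 358.3 W/m².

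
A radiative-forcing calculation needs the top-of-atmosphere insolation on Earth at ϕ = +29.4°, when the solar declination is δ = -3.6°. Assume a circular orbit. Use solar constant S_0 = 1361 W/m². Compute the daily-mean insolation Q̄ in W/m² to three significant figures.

cos h₀ = −tan(+29.4°) tan(-3.600°) = 0.0355, h₀ = 1.5353 rad.
Bracket: h₀ sin ϕ sin δ + cos ϕ cos δ sin h₀ = 1.5353×0.49090×-0.06279 + 0.87121×0.99803×0.99937 = -0.047323 + 0.868946 = 0.821623.
Q̄ = (S_0/π) × [bracket] = (1361/π) × 0.821623 = 355.9 W/m².

Q̄ ≈ 356 W/m²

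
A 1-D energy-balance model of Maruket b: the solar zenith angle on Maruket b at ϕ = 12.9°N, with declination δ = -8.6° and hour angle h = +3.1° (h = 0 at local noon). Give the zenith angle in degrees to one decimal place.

cos θ_z = sin ϕ sin δ + cos ϕ cos δ cos h = -0.033384 + 0.962391 = 0.929007.
θ_z = arccos(0.929007) = 21.7°.

θ_z = 21.7°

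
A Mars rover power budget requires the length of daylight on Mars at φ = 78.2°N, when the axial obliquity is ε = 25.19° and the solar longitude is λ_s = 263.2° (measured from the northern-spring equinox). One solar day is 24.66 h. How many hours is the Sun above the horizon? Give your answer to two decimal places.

Solar declination: sin δ = sin ε · sin λ_s = sin 25.19° × sin 263.2° = -0.42263, so δ = -25.001°.
cos H₀ = −tan φ · tan δ = 2.2321 ≥ 1, so the Sun never rises (polar night) and H₀ = 0.
Daylight = 2H₀/(2π) × 24.66 h = (0.0000/π) × 24.66 = 0.00 h.

0.00 h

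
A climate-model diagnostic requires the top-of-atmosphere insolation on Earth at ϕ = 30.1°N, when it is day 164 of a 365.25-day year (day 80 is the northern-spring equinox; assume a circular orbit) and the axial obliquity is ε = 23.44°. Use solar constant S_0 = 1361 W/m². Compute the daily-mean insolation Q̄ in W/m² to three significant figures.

Q̄ ≈ 490 W/m²

Solar longitude: L_s = 360° × (164 − 80)/365.25 = 82.793°.
sin δ = sin 23.44° × sin 82.793° = 0.39465, so δ = +23.244°.
cos h₀ = −tan(+30.1°) tan(+23.244°) = -0.2490, h₀ = 1.8224 rad.
Bracket: h₀ sin ϕ sin δ + cos ϕ cos δ sin h₀ = 1.8224×0.50151×0.39465 + 0.86515×0.91883×0.96851 = 0.360691 + 0.769894 = 1.130585.
Q̄ = (S_0/π) × [bracket] = (1361/π) × 1.130585 = 489.8 W/m².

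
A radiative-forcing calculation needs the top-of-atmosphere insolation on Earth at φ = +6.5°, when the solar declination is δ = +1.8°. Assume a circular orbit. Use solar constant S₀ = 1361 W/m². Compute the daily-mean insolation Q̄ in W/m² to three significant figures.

cos H₀ = −tan(+6.5°) tan(+1.800°) = -0.0036, H₀ = 1.5744 rad.
Bracket: H₀ sin φ sin δ + cos φ cos δ sin H₀ = 1.5744×0.11320×0.03141 + 0.99357×0.99951×0.99999 = 0.005598 + 0.993073 = 0.998671.
Q̄ = (S₀/π) × [bracket] = (1361/π) × 0.998671 = 432.6 W/m².

Q̄ ≈ 433 W/m²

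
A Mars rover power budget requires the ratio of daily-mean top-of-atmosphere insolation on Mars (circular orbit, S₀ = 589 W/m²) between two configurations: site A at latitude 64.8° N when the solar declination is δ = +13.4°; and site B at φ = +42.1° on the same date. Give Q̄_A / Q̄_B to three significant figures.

Q̄_A / Q̄_B ≈ 0.812

— Configuration A (φ=+64.8°):
cos H₀ = −tan(+64.8°) tan(+13.400°) = -0.5063, H₀ = 2.1017 rad.
Bracket: H₀ sin φ sin δ + cos φ cos δ sin H₀ = 2.1017×0.90483×0.23175 + 0.42578×0.97278×0.86237 = 0.440715 + 0.357185 = 0.797900.
Q̄ = (S₀/π) × [bracket] = (589/π) × 0.797900 = 149.59 W/m².
— Configuration B (φ=+42.1°):
cos H₀ = −tan(+42.1°) tan(+13.400°) = -0.2153, H₀ = 1.7878 rad.
Bracket: H₀ sin φ sin δ + cos φ cos δ sin H₀ = 1.7878×0.67043×0.23175 + 0.74198×0.97278×0.97656 = 0.277774 + 0.704865 = 0.982639.
Q̄ = (S₀/π) × [bracket] = (589/π) × 0.982639 = 184.23 W/m².
Ratio Q̄_A / Q̄_B = 149.59 / 184.23 = 0.8120.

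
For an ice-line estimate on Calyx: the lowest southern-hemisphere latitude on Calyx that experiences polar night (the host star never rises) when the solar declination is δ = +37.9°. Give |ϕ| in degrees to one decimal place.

|ϕ| = 52.1°

Polar night requires cos h₀ = −tan ϕ tan δ ≥ 1, i.e. tan ϕ tan δ ≤ −1.
The boundary is |tan ϕ| · |tan δ| = 1, so |ϕ| = 90° − |δ| = 90° − 37.9° = 52.1° in the southern hemisphere.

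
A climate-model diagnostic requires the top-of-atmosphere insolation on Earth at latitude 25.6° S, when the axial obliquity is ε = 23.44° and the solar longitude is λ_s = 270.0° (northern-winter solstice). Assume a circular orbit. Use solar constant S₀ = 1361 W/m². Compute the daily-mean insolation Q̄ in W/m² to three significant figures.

Solar declination: sin δ = sin ε · sin λ_s = sin 23.44° × sin 270.0° = -0.39779, so δ = -23.440°.
cos H₀ = −tan(-25.6°) tan(-23.440°) = -0.2077, H₀ = 1.7801 rad.
Bracket: H₀ sin φ sin δ + cos φ cos δ sin H₀ = 1.7801×-0.43209×-0.39779 + 0.90183×0.91748×0.97819 = 0.305966 + 0.809365 = 1.115331.
Q̄ = (S₀/π) × [bracket] = (1361/π) × 1.115331 = 483.2 W/m².

Q̄ ≈ 483 W/m²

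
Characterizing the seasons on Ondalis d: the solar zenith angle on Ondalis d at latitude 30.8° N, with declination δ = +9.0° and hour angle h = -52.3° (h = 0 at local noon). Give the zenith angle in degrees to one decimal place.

θ_z = 53.2°

cos θ_z = sin φ sin δ + cos φ cos δ cos h = 0.080101 + 0.518810 = 0.598911.
θ_z = arccos(0.598911) = 53.2°.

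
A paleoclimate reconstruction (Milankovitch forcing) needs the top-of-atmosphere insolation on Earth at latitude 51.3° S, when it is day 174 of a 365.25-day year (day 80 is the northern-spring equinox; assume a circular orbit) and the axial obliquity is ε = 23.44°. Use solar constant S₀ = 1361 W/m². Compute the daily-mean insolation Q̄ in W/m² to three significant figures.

Q̄ ≈ 74.8 W/m²

Solar longitude: λ_s = 360° × (174 − 80)/365.25 = 92.649°.
sin δ = sin 23.44° × sin 92.649° = 0.39736, so δ = +23.413°.
cos H₀ = −tan(-51.3°) tan(+23.413°) = 0.5405, H₀ = 0.9998 rad.
Bracket: H₀ sin φ sin δ + cos φ cos δ sin H₀ = 0.9998×-0.78043×0.39736 + 0.62524×0.91766×0.84135 = -0.310050 + 0.482731 = 0.172681.
Q̄ = (S₀/π) × [bracket] = (1361/π) × 0.172681 = 74.81 W/m².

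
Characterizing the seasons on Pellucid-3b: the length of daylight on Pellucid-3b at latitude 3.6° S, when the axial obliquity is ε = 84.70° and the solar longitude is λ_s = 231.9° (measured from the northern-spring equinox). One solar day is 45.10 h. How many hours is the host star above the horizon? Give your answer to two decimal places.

23.69 h

Solar declination: sin δ = sin ε · sin λ_s = sin 84.70° × sin 231.9° = -0.78357, so δ = -51.589°.
cos H₀ = −tan φ · tan δ = −tan(-3.6°) × tan(-51.589°) = -0.0793, so H₀ = 1.6502 rad = 94.55°.
Daylight = 2H₀/(2π) × 45.10 h = (1.6502/π) × 45.10 = 23.69 h.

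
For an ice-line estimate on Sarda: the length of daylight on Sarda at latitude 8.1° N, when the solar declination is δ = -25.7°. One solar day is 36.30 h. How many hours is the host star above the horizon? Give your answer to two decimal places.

cos H₀ = −tan φ · tan δ = −tan(+8.1°) × tan(-25.700°) = 0.0685, so H₀ = 1.5022 rad = 86.07°.
Daylight = 2H₀/(2π) × 36.30 h = (1.5022/π) × 36.30 = 17.36 h.

17.36 h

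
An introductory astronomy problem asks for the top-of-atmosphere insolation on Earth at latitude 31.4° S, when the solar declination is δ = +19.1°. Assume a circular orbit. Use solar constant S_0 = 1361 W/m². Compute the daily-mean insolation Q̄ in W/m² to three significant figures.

cos h₀ = −tan(-31.4°) tan(+19.100°) = 0.2114, h₀ = 1.3578 rad.
Bracket: h₀ sin ϕ sin δ + cos ϕ cos δ sin h₀ = 1.3578×-0.52101×0.32722 + 0.85355×0.94495×0.97741 = -0.231484 + 0.788342 = 0.556858.
Q̄ = (S_0/π) × [bracket] = (1361/π) × 0.556858 = 241.2 W/m².

Q̄ ≈ 241 W/m²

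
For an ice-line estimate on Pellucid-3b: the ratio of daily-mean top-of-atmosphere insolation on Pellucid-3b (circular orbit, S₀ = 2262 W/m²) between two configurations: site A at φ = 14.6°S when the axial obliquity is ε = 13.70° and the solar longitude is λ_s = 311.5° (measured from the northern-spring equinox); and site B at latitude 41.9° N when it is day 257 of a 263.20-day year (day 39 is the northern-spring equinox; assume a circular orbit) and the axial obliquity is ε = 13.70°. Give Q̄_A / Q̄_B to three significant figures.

— Configuration A (φ=-14.6°):
Solar declination: sin δ = sin ε · sin λ_s = sin 13.70° × sin 311.5° = -0.17738, so δ = -10.217°.
cos H₀ = −tan(-14.6°) tan(-10.217°) = -0.0469, H₀ = 1.6178 rad.
Bracket: H₀ sin φ sin δ + cos φ cos δ sin H₀ = 1.6178×-0.25207×-0.17738 + 0.96771×0.98414×0.99890 = 0.072335 + 0.951315 = 1.023650.
Q̄ = (S₀/π) × [bracket] = (2262/π) × 1.023650 = 737.05 W/m².
— Configuration B (φ=+41.9°):
Solar longitude: λ_s = 360° × (257 − 39)/263.20 = 298.176°.
sin δ = sin 13.70° × sin 298.176° = -0.20877, so δ = -12.050°.
cos H₀ = −tan(+41.9°) tan(-12.050°) = 0.1915, H₀ = 1.3781 rad.
Bracket: H₀ sin φ sin δ + cos φ cos δ sin H₀ = 1.3781×0.66783×-0.20877 + 0.74431×0.97796×0.98148 = -0.192139 + 0.714425 = 0.522286.
Q̄ = (S₀/π) × [bracket] = (2262/π) × 0.522286 = 376.05 W/m².
Ratio Q̄_A / Q̄_B = 737.05 / 376.05 = 1.960.

Q̄_A / Q̄_B ≈ 1.96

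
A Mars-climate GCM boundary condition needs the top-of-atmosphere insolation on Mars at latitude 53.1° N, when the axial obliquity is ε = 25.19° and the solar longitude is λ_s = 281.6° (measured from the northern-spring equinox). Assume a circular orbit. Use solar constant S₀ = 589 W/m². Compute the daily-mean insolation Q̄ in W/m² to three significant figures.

Q̄ ≈ 23.9 W/m²

Solar declination: sin δ = sin ε · sin λ_s = sin 25.19° × sin 281.6° = -0.41693, so δ = -24.641°.
cos H₀ = −tan(+53.1°) tan(-24.641°) = 0.6109, H₀ = 0.9136 rad.
Bracket: H₀ sin φ sin δ + cos φ cos δ sin H₀ = 0.9136×0.79968×-0.41693 + 0.60042×0.90894×0.79169 = -0.304604 + 0.432061 = 0.127457.
Q̄ = (S₀/π) × [bracket] = (589/π) × 0.127457 = 23.90 W/m².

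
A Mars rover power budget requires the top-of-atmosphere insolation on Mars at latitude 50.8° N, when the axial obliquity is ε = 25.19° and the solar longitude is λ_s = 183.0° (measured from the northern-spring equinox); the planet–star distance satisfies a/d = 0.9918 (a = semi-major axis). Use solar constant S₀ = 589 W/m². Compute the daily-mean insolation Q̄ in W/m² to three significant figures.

Q̄ ≈ 112 W/m²

Solar declination: sin δ = sin ε · sin λ_s = sin 25.19° × sin 183.0° = -0.02228, so δ = -1.276°.
cos H₀ = −tan(+50.8°) tan(-1.276°) = 0.0273, H₀ = 1.5435 rad.
Bracket: H₀ sin φ sin δ + cos φ cos δ sin H₀ = 1.5435×0.77494×-0.02228 + 0.63203×0.99975×0.99963 = -0.026650 + 0.631638 = 0.604988.
Inverse-square distance factor (a/d)² = 0.9918² = 0.983667.
Q̄ = (S₀/π) × 0.983667 × [bracket] = (589/π) × 0.983667 × 0.604988 = 111.6 W/m².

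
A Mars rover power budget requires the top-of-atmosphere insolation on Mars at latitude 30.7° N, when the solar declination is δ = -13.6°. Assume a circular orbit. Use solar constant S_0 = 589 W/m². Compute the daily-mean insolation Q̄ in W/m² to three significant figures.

cos h₀ = −tan(+30.7°) tan(-13.600°) = 0.1436, h₀ = 1.4267 rad.
Bracket: h₀ sin ϕ sin δ + cos ϕ cos δ sin h₀ = 1.4267×0.51054×-0.23514 + 0.85985×0.97196×0.98963 = -0.171273 + 0.827073 = 0.655800.
Q̄ = (S_0/π) × [bracket] = (589/π) × 0.655800 = 123.0 W/m².

Q̄ ≈ 123 W/m²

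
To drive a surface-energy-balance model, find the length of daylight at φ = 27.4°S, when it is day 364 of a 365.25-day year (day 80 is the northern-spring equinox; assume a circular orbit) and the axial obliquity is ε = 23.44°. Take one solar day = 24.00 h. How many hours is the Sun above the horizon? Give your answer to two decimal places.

Solar longitude: λ_s = 360° × (364 − 80)/365.25 = 279.918°.
sin δ = sin 23.44° × sin 279.918° = -0.39184, so δ = -23.069°.
cos H₀ = −tan φ · tan δ = −tan(-27.4°) × tan(-23.069°) = -0.2208, so H₀ = 1.7934 rad = 102.75°.
Daylight = 2H₀/(2π) × 24.00 h = (1.7934/π) × 24.00 = 13.70 h.

13.70 h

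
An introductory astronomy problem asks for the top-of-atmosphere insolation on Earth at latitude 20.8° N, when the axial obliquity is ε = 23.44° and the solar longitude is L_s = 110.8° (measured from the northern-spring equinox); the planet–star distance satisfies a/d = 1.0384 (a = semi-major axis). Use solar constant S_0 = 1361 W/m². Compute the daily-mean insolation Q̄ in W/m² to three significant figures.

Q̄ ≈ 507 W/m²

Solar declination: sin δ = sin ε · sin L_s = sin 23.44° × sin 110.8° = 0.37186, so δ = +21.831°.
cos h₀ = −tan(+20.8°) tan(+21.831°) = -0.1522, h₀ = 1.7236 rad.
Bracket: h₀ sin ϕ sin δ + cos ϕ cos δ sin h₀ = 1.7236×0.35511×0.37186 + 0.93483×0.92829×0.98835 = 0.227603 + 0.857684 = 1.085287.
Inverse-square distance factor (a/d)² = 1.0384² = 1.078275.
Q̄ = (S_0/π) × 1.078275 × [bracket] = (1361/π) × 1.078275 × 1.085287 = 507.0 W/m².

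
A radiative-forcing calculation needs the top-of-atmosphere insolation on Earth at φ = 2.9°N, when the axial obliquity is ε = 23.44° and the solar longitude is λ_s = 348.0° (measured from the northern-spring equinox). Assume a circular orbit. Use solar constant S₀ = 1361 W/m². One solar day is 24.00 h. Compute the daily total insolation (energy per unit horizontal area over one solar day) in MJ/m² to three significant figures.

Solar declination: sin δ = sin ε · sin λ_s = sin 23.44° × sin 348.0° = -0.08270, so δ = -4.744°.
cos H₀ = −tan(+2.9°) tan(-4.744°) = 0.0042, H₀ = 1.5666 rad.
Bracket: H₀ sin φ sin δ + cos φ cos δ sin H₀ = 1.5666×0.05059×-0.08270 + 0.99872×0.99657×0.99999 = -0.006554 + 0.995284 = 0.988730.
Q̄ = (S₀/π) × [bracket] = (1361/π) × 0.988730 = 428.34 W/m².
Daily total = Q̄ × 24.00 h × 3600 s/h = 428.34 × 24.00 × 3600 / 10⁶ = 37.01 MJ/m².

37.0 MJ/m²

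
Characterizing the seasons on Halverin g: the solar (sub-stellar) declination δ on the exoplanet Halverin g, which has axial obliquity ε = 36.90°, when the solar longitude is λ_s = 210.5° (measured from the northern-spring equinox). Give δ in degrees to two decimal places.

δ = -17.74°

sin δ = sin ε · sin λ_s = sin 36.90° × sin 210.5° = -0.304736.
δ = arcsin(-0.304736) = -17.74°.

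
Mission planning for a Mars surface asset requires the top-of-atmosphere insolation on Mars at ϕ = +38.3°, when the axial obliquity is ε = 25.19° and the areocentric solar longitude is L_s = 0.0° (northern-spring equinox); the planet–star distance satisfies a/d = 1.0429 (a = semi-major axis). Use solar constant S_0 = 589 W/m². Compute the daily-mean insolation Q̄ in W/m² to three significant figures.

sin δ = sin 25.19° × sin 0.0° = 0.00000, so δ = +0.000°.
cos h₀ = −tan(+38.3°) tan(+0.000°) = -0.0000, h₀ = 1.5708 rad.
Bracket: h₀ sin ϕ sin δ + cos ϕ cos δ sin h₀ = 1.5708×0.61978×0.00000 + 0.78478×1.00000×1.00000 = 0.000000 + 0.784780 = 0.784780.
Inverse-square distance factor (a/d)² = 1.0429² = 1.087640.
Q̄ = (S_0/π) × 1.087640 × [bracket] = (589/π) × 1.087640 × 0.784780 = 160.0 W/m².

Q̄ ≈ 160 W/m²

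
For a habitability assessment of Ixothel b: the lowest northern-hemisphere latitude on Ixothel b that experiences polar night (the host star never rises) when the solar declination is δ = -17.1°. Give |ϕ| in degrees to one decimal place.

|ϕ| = 72.9°

Polar night requires cos h₀ = −tan ϕ tan δ ≥ 1, i.e. tan ϕ tan δ ≤ −1.
The boundary is |tan ϕ| · |tan δ| = 1, so |ϕ| = 90° − |δ| = 90° − 17.1° = 72.9° in the northern hemisphere.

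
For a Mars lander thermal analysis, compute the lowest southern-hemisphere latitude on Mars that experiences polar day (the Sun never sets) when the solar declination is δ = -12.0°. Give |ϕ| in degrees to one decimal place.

|ϕ| = 78.0°

Polar day requires cos h₀ = −tan ϕ tan δ ≤ −1, i.e. tan ϕ tan δ ≥ 1.
The boundary is |tan ϕ| · |tan δ| = 1, so |ϕ| = 90° − |δ| = 90° − 12.0° = 78.0° in the southern hemisphere.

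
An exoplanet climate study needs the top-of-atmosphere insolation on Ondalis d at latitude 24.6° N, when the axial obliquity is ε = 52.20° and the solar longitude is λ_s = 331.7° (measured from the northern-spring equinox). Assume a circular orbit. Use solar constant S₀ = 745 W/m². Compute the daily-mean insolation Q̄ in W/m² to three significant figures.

Q̄ ≈ 145 W/m²

Solar declination: sin δ = sin ε · sin λ_s = sin 52.20° × sin 331.7° = -0.37460, so δ = -22.000°.
cos H₀ = −tan(+24.6°) tan(-22.000°) = 0.1850, H₀ = 1.3847 rad.
Bracket: H₀ sin φ sin δ + cos φ cos δ sin H₀ = 1.3847×0.41628×-0.37460 + 0.90924×0.92719×0.98274 = -0.215928 + 0.828487 = 0.612559.
Q̄ = (S₀/π) × [bracket] = (745/π) × 0.612559 = 145.3 W/m².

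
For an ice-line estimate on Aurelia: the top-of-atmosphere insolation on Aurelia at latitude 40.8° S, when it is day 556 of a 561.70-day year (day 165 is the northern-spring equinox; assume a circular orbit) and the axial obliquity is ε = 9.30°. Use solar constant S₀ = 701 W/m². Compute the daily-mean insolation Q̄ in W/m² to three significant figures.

Q̄ ≈ 203 W/m²

Solar longitude: λ_s = 360° × (556 − 165)/561.70 = 250.596°.
sin δ = sin 9.30° × sin 250.596° = -0.15243, so δ = -8.767°.
cos H₀ = −tan(-40.8°) tan(-8.767°) = -0.1331, H₀ = 1.7043 rad.
Bracket: H₀ sin φ sin δ + cos φ cos δ sin H₀ = 1.7043×-0.65342×-0.15243 + 0.75700×0.98832×0.99110 = 0.169750 + 0.741500 = 0.911250.
Q̄ = (S₀/π) × [bracket] = (701/π) × 0.911250 = 203.3 W/m².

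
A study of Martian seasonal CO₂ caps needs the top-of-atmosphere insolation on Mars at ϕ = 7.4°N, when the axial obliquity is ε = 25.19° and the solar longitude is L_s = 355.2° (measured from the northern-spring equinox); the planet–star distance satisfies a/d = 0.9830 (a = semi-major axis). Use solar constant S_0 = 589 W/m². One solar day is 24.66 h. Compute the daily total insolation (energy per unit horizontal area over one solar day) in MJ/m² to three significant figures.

15.8 MJ/m²

Solar declination: sin δ = sin ε · sin L_s = sin 25.19° × sin 355.2° = -0.03562, so δ = -2.041°.
cos h₀ = −tan(+7.4°) tan(-2.041°) = 0.0046, h₀ = 1.5662 rad.
Bracket: h₀ sin ϕ sin δ + cos ϕ cos δ sin h₀ = 1.5662×0.12880×-0.03562 + 0.99167×0.99937×0.99999 = -0.007186 + 0.991035 = 0.983849.
Inverse-square distance factor (a/d)² = 0.9830² = 0.966289.
Q̄ = (S_0/π) × 0.966289 × [bracket] = (589/π) × 0.966289 × 0.983849 = 178.24 W/m².
Daily total = Q̄ × 24.66 h × 3600 s/h = 178.24 × 24.66 × 3600 / 10⁶ = 15.82 MJ/m².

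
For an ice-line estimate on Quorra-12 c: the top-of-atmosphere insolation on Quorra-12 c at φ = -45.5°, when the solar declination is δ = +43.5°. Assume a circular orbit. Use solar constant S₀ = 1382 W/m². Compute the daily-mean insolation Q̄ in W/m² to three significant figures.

cos H₀ = −tan(-45.5°) tan(+43.500°) = 0.9657, H₀ = 0.2628 rad.
Bracket: H₀ sin φ sin δ + cos φ cos δ sin H₀ = 0.2628×-0.71325×0.68835 + 0.70091×0.72537×0.25976 = -0.129026 + 0.132067 = 0.003041.
Q̄ = (S₀/π) × [bracket] = (1382/π) × 0.003041 = 1.338 W/m².

Q̄ ≈ 1.34 W/m²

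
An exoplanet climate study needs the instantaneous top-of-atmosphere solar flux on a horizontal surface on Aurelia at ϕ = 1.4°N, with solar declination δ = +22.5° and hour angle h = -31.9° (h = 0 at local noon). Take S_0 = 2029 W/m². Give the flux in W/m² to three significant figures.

cos θ_z = sin ϕ sin δ + cos ϕ cos δ cos h = 0.009350 + 0.784113 = 0.793463.
Flux = S_0 · cos θ_z = 2029 × 0.793463 = 1610 W/m².

1.61e+03 W/m²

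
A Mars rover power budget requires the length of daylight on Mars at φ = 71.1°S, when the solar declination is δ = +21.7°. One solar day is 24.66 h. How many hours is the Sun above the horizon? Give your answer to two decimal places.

0.00 h

cos H₀ = −tan φ · tan δ = 1.1623 ≥ 1, so the Sun never rises (polar night) and H₀ = 0.
Daylight = 2H₀/(2π) × 24.66 h = (0.0000/π) × 24.66 = 0.00 h.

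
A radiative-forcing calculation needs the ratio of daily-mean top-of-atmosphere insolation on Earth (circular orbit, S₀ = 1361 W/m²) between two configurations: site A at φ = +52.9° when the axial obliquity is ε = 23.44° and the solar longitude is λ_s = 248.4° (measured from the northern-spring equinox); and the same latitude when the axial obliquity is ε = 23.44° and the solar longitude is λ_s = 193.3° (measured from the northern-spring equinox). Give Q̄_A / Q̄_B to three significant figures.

Q̄_A / Q̄_B ≈ 0.360

— Configuration A (φ=+52.9°):
Solar declination: sin δ = sin ε · sin λ_s = sin 23.44° × sin 248.4° = -0.36985, so δ = -21.707°.
cos H₀ = −tan(+52.9°) tan(-21.707°) = 0.5264, H₀ = 1.0165 rad.
Bracket: H₀ sin φ sin δ + cos φ cos δ sin H₀ = 1.0165×0.79758×-0.36985 + 0.60321×0.92909×0.85026 = -0.299852 + 0.476517 = 0.176665.
Q̄ = (S₀/π) × [bracket] = (1361/π) × 0.176665 = 76.535 W/m².
— Configuration B (φ=+52.9°):
Solar declination: sin δ = sin ε · sin λ_s = sin 23.44° × sin 193.3° = -0.09151, so δ = -5.251°.
cos H₀ = −tan(+52.9°) tan(-5.251°) = 0.1215, H₀ = 1.4490 rad.
Bracket: H₀ sin φ sin δ + cos φ cos δ sin H₀ = 1.4490×0.79758×-0.09151 + 0.60321×0.99580×0.99259 = -0.105758 + 0.596226 = 0.490468.
Q̄ = (S₀/π) × [bracket] = (1361/π) × 0.490468 = 212.48 W/m².
Ratio Q̄_A / Q̄_B = 76.535 / 212.48 = 0.3602.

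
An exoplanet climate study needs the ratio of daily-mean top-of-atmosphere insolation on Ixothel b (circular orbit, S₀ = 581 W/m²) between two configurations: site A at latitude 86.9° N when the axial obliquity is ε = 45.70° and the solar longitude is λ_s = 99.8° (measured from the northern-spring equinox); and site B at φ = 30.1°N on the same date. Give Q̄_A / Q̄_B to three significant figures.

Q̄_A / Q̄_B ≈ 1.74

— Configuration A (φ=+86.9°):
Solar declination: sin δ = sin ε · sin λ_s = sin 45.70° × sin 99.8° = 0.70525, so δ = +44.850°.
cos H₀ = −tan(+86.9°) tan(+44.850°) = -18.3678 ≤ −1 ⇒ polar day, H₀ = π.
Bracket: H₀ sin φ sin δ + cos φ cos δ sin H₀ = 3.1416×0.99854×0.70525 + 0.05408×0.70896×0.00000 = 2.212379 + 0.000000 = 2.212379.
Q̄ = (S₀/π) × [bracket] = (581/π) × 2.212379 = 409.15 W/m².
— Configuration B (φ=+30.1°):
cos H₀ = −tan(+30.1°) tan(+44.850°) = -0.5766, H₀ = 2.1854 rad.
Bracket: H₀ sin φ sin δ + cos φ cos δ sin H₀ = 2.1854×0.50151×0.70525 + 0.86515×0.70896×0.81699 = 0.772954 + 0.501106 = 1.274060.
Q̄ = (S₀/π) × [bracket] = (581/π) × 1.274060 = 235.62 W/m².
Ratio Q̄_A / Q̄_B = 409.15 / 235.62 = 1.736.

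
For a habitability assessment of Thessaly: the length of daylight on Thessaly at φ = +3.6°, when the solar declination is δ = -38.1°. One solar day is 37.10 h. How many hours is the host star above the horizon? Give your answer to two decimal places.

17.97 h

cos H₀ = −tan φ · tan δ = −tan(+3.6°) × tan(-38.100°) = 0.0493, so H₀ = 1.5214 rad = 87.17°.
Daylight = 2H₀/(2π) × 37.10 h = (1.5214/π) × 37.10 = 17.97 h.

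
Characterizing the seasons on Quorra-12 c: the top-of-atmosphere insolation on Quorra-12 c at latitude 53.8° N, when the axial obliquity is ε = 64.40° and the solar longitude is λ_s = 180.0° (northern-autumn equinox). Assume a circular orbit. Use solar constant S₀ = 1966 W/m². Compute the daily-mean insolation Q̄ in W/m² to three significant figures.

Solar declination: sin δ = sin ε · sin λ_s = sin 64.40° × sin 180.0° = 0.00000, so δ = +0.000°.
cos H₀ = −tan(+53.8°) tan(+0.000°) = -0.0000, H₀ = 1.5708 rad.
Bracket: H₀ sin φ sin δ + cos φ cos δ sin H₀ = 1.5708×0.80696×0.00000 + 0.59061×1.00000×1.00000 = 0.000000 + 0.590610 = 0.590610.
Q̄ = (S₀/π) × [bracket] = (1966/π) × 0.590610 = 369.6 W/m².

Q̄ ≈ 370 W/m²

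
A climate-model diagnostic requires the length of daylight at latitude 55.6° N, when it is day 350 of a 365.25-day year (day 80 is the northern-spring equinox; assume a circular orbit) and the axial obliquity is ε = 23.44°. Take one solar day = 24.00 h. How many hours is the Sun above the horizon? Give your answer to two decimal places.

Solar longitude: L_s = 360° × (350 − 80)/365.25 = 266.119°.
sin δ = sin 23.44° × sin 266.119° = -0.39688, so δ = -23.383°.
cos h₀ = −tan ϕ · tan δ = −tan(+55.6°) × tan(-23.383°) = 0.6315, so h₀ = 0.8873 rad = 50.84°.
Daylight = 2h₀/(2π) × 24.00 h = (0.8873/π) × 24.00 = 6.78 h.

6.78 h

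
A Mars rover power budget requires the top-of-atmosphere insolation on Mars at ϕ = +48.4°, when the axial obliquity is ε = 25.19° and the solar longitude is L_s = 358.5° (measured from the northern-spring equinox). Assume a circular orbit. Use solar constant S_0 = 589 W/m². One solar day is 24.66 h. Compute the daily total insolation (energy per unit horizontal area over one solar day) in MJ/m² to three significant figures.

Solar declination: sin δ = sin ε · sin L_s = sin 25.19° × sin 358.5° = -0.01114, so δ = -0.638°.
cos h₀ = −tan(+48.4°) tan(-0.638°) = 0.0125, h₀ = 1.5582 rad.
Bracket: h₀ sin ϕ sin δ + cos ϕ cos δ sin h₀ = 1.5582×0.74780×-0.01114 + 0.66393×0.99994×0.99992 = -0.012981 + 0.663837 = 0.650856.
Q̄ = (S_0/π) × [bracket] = (589/π) × 0.650856 = 122.03 W/m².
Daily total = Q̄ × 24.66 h × 3600 s/h = 122.03 × 24.66 × 3600 / 10⁶ = 10.83 MJ/m².

10.8 MJ/m²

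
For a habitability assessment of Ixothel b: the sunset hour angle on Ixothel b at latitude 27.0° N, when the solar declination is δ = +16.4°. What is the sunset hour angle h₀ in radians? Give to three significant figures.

cos h₀ = −tan ϕ · tan δ = −tan(+27.0°) × tan(+16.400°) = -0.1500, so h₀ = 1.7213 rad = 98.62°.

h₀ = 1.72 rad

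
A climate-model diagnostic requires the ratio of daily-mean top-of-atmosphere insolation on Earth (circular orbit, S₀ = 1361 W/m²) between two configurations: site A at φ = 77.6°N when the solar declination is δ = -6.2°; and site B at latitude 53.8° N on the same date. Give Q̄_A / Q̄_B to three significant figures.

— Configuration A (φ=+77.6°):
cos H₀ = −tan(+77.6°) tan(-6.200°) = 0.4941, H₀ = 1.0540 rad.
Bracket: H₀ sin φ sin δ + cos φ cos δ sin H₀ = 1.0540×0.97667×-0.10800 + 0.21474×0.99415×0.86941 = -0.111176 + 0.185605 = 0.074429.
Q̄ = (S₀/π) × [bracket] = (1361/π) × 0.074429 = 32.244 W/m².
— Configuration B (φ=+53.8°):
cos H₀ = −tan(+53.8°) tan(-6.200°) = 0.1484, H₀ = 1.4218 rad.
Bracket: H₀ sin φ sin δ + cos φ cos δ sin H₀ = 1.4218×0.80696×-0.10800 + 0.59061×0.99415×0.98892 = -0.123912 + 0.580649 = 0.456737.
Q̄ = (S₀/π) × [bracket] = (1361/π) × 0.456737 = 197.87 W/m².
Ratio Q̄_A / Q̄_B = 32.244 / 197.87 = 0.1630.

Q̄_A / Q̄_B ≈ 0.163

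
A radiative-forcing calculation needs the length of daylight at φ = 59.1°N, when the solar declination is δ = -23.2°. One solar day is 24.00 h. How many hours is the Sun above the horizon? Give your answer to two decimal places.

5.90 h

cos H₀ = −tan φ · tan δ = −tan(+59.1°) × tan(-23.200°) = 0.7161, so H₀ = 0.7725 rad = 44.26°.
Daylight = 2H₀/(2π) × 24.00 h = (0.7725/π) × 24.00 = 5.90 h.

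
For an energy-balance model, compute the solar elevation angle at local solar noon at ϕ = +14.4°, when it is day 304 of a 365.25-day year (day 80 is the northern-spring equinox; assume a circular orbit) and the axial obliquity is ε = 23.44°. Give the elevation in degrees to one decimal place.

Solar longitude: L_s = 360° × (304 − 80)/365.25 = 220.780°.
sin δ = sin 23.44° × sin 220.780° = -0.25982, so δ = -15.059°.
At local noon the hour angle is zero, so the zenith angle equals |ϕ − δ| = |+14.4° − (-15.059°)| = 29.459°.
Elevation = 90° − 29.459° = 60.5°.

60.5°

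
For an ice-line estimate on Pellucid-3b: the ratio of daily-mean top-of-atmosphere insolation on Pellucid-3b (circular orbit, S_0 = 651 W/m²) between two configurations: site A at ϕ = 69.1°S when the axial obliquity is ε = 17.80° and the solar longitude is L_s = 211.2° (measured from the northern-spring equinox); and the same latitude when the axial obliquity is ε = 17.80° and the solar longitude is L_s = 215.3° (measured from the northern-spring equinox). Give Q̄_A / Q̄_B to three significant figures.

— Configuration A (ϕ=-69.1°):
Solar declination: sin δ = sin ε · sin L_s = sin 17.80° × sin 211.2° = -0.15836, so δ = -9.112°.
cos h₀ = −tan(-69.1°) tan(-9.112°) = -0.4200, h₀ = 2.0042 rad.
Bracket: h₀ sin ϕ sin δ + cos ϕ cos δ sin h₀ = 2.0042×-0.93420×-0.15836 + 0.35674×0.98738×0.90752 = 0.296501 + 0.319663 = 0.616164.
Q̄ = (S_0/π) × [bracket] = (651/π) × 0.616164 = 127.68 W/m².
— Configuration B (ϕ=-69.1°):
Solar declination: sin δ = sin ε · sin L_s = sin 17.80° × sin 215.3° = -0.17665, so δ = -10.175°.
cos h₀ = −tan(-69.1°) tan(-10.175°) = -0.4700, h₀ = 2.0601 rad.
Bracket: h₀ sin ϕ sin δ + cos ϕ cos δ sin h₀ = 2.0601×-0.93420×-0.17665 + 0.35674×0.98427×0.88267 = 0.339971 + 0.309931 = 0.649902.
Q̄ = (S_0/π) × [bracket] = (651/π) × 0.649902 = 134.67 W/m².
Ratio Q̄_A / Q̄_B = 127.68 / 134.67 = 0.9481.

Q̄_A / Q̄_B ≈ 0.948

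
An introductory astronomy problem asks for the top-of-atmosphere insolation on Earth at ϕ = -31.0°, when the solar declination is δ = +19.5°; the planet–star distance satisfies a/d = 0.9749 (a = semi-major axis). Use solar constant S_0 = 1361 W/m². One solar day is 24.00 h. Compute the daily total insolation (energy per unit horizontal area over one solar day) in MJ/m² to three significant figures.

19.8 MJ/m²

cos h₀ = −tan(-31.0°) tan(+19.500°) = 0.2128, h₀ = 1.3564 rad.
Bracket: h₀ sin ϕ sin δ + cos ϕ cos δ sin h₀ = 1.3564×-0.51504×0.33381 + 0.85717×0.94264×0.97710 = -0.233200 + 0.789499 = 0.556299.
Inverse-square distance factor (a/d)² = 0.9749² = 0.950430.
Q̄ = (S_0/π) × 0.950430 × [bracket] = (1361/π) × 0.950430 × 0.556299 = 229.05 W/m².
Daily total = Q̄ × 24.00 h × 3600 s/h = 229.05 × 24.00 × 3600 / 10⁶ = 19.79 MJ/m².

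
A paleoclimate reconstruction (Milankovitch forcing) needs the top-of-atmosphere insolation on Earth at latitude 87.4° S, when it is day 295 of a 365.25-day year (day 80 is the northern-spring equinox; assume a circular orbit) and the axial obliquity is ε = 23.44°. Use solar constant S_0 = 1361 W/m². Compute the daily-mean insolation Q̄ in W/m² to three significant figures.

Q̄ ≈ 286 W/m²

Solar longitude: L_s = 360° × (295 − 80)/365.25 = 211.910°.
sin δ = sin 23.44° × sin 211.910° = -0.21026, so δ = -12.138°.
cos h₀ = −tan(-87.4°) tan(-12.138°) = -4.7362 ≤ −1 ⇒ polar day, h₀ = π.
Bracket: h₀ sin ϕ sin δ + cos ϕ cos δ sin h₀ = 3.1416×-0.99897×-0.21026 + 0.04536×0.97764×0.00000 = 0.659872 + 0.000000 = 0.659872.
Q̄ = (S_0/π) × [bracket] = (1361/π) × 0.659872 = 285.9 W/m².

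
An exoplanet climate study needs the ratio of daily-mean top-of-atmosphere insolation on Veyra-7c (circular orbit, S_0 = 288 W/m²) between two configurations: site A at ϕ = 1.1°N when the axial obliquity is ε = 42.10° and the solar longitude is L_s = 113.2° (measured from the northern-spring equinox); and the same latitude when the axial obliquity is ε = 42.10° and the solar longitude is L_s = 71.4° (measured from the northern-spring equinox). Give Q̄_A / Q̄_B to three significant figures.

— Configuration A (ϕ=+1.1°):
Solar declination: sin δ = sin ε · sin L_s = sin 42.10° × sin 113.2° = 0.61621, so δ = +38.040°.
cos h₀ = −tan(+1.1°) tan(+38.040°) = -0.0150, h₀ = 1.5858 rad.
Bracket: h₀ sin ϕ sin δ + cos ϕ cos δ sin h₀ = 1.5858×0.01920×0.61621 + 0.99982×0.78758×0.99989 = 0.018762 + 0.787352 = 0.806114.
Q̄ = (S_0/π) × [bracket] = (288/π) × 0.806114 = 73.899 W/m².
— Configuration B (ϕ=+1.1°):
Solar declination: sin δ = sin ε · sin L_s = sin 42.10° × sin 71.4° = 0.63541, so δ = +39.450°.
cos h₀ = −tan(+1.1°) tan(+39.450°) = -0.0158, h₀ = 1.5866 rad.
Bracket: h₀ sin ϕ sin δ + cos ϕ cos δ sin h₀ = 1.5866×0.01920×0.63541 + 0.99982×0.77218×0.99988 = 0.019356 + 0.771948 = 0.791304.
Q̄ = (S_0/π) × [bracket] = (288/π) × 0.791304 = 72.541 W/m².
Ratio Q̄_A / Q̄_B = 73.899 / 72.541 = 1.019.

Q̄_A / Q̄_B ≈ 1.02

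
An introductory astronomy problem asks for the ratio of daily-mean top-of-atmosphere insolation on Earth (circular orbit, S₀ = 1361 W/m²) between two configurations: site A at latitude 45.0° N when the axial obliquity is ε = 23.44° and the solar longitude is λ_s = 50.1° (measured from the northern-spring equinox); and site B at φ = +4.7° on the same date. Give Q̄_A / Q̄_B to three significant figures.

— Configuration A (φ=+45.0°):
Solar declination: sin δ = sin ε · sin λ_s = sin 23.44° × sin 50.1° = 0.30517, so δ = +17.768°.
cos H₀ = −tan(+45.0°) tan(+17.768°) = -0.3205, H₀ = 1.8970 rad.
Bracket: H₀ sin φ sin δ + cos φ cos δ sin H₀ = 1.8970×0.70711×0.30517 + 0.70711×0.95230×0.94726 = 0.409351 + 0.637867 = 1.047218.
Q̄ = (S₀/π) × [bracket] = (1361/π) × 1.047218 = 453.68 W/m².
— Configuration B (φ=+4.7°):
cos H₀ = −tan(+4.7°) tan(+17.768°) = -0.0263, H₀ = 1.5971 rad.
Bracket: H₀ sin φ sin δ + cos φ cos δ sin H₀ = 1.5971×0.08194×0.30517 + 0.99664×0.95230×0.99965 = 0.039936 + 0.948768 = 0.988704.
Q̄ = (S₀/π) × [bracket] = (1361/π) × 0.988704 = 428.33 W/m².
Ratio Q̄_A / Q̄_B = 453.68 / 428.33 = 1.059.

Q̄_A / Q̄_B ≈ 1.06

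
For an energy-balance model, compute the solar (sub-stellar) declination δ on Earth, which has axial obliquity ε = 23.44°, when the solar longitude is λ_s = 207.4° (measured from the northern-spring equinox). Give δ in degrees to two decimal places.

sin δ = sin ε · sin λ_s = sin 23.44° × sin 207.4° = -0.183062.
δ = arcsin(-0.183062) = -10.55°.

δ = -10.55°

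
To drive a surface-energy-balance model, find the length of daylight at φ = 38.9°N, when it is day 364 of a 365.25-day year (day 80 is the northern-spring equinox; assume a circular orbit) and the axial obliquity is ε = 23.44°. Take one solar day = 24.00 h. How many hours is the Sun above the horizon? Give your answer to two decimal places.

Solar longitude: λ_s = 360° × (364 − 80)/365.25 = 279.918°.
sin δ = sin 23.44° × sin 279.918° = -0.39184, so δ = -23.069°.
cos H₀ = −tan φ · tan δ = −tan(+38.9°) × tan(-23.069°) = 0.3437, so H₀ = 1.2200 rad = 69.90°.
Daylight = 2H₀/(2π) × 24.00 h = (1.2200/π) × 24.00 = 9.32 h.

9.32 h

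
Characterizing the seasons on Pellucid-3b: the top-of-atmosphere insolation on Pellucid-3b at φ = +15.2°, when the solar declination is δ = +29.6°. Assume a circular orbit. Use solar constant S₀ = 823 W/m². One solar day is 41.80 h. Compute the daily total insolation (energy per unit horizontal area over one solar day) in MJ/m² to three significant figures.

41.5 MJ/m²

cos H₀ = −tan(+15.2°) tan(+29.600°) = -0.1543, H₀ = 1.7258 rad.
Bracket: H₀ sin φ sin δ + cos φ cos δ sin H₀ = 1.7258×0.26219×0.49394 + 0.96502×0.86949×0.98802 = 0.223502 + 0.829023 = 1.052525.
Q̄ = (S₀/π) × [bracket] = (823/π) × 1.052525 = 275.73 W/m².
Daily total = Q̄ × 41.80 h × 3600 s/h = 275.73 × 41.80 × 3600 / 10⁶ = 41.49 MJ/m².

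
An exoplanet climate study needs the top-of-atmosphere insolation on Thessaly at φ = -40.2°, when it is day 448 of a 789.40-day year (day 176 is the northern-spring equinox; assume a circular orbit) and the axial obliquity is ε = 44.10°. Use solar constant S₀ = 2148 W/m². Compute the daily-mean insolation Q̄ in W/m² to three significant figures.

Q̄ ≈ 105 W/m²

Solar longitude: λ_s = 360° × (448 − 176)/789.40 = 124.044°.
sin δ = sin 44.10° × sin 124.044° = 0.57664, so δ = +35.215°.
cos H₀ = −tan(-40.2°) tan(+35.215°) = 0.5965, H₀ = 0.9317 rad.
Bracket: H₀ sin φ sin δ + cos φ cos δ sin H₀ = 0.9317×-0.64546×0.57664 + 0.76380×0.81700×0.80265 = -0.346777 + 0.500873 = 0.154096.
Q̄ = (S₀/π) × [bracket] = (2148/π) × 0.154096 = 105.4 W/m².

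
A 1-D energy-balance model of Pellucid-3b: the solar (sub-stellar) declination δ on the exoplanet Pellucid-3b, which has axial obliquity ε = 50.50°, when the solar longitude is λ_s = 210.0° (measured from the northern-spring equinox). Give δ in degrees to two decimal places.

sin δ = sin ε · sin λ_s = sin 50.50° × sin 210.0° = -0.385812.
δ = arcsin(-0.385812) = -22.69°.

δ = -22.69°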